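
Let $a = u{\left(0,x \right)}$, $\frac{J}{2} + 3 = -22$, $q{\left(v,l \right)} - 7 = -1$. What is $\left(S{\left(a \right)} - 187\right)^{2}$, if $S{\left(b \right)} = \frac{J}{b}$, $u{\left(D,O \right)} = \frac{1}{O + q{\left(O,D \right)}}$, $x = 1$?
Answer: $288369$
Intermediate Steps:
$q{\left(v,l \right)} = 6$ ($q{\left(v,l \right)} = 7 - 1 = 6$)
$J = -50$ ($J = -6 + 2 \left(-22\right) = -6 - 44 = -50$)
$u{\left(D,O \right)} = \frac{1}{6 + O}$ ($u{\left(D,O \right)} = \frac{1}{O + 6} = \frac{1}{6 + O}$)
$a = \frac{1}{7}$ ($a = \frac{1}{6 + 1} = \frac{1}{7} \approx 0.14286$)
$S{\left(b \right)} = - \frac{50}{b}$
$\left(S{\left(a \right)} - 187\right)^{2} = \left(- 50 \frac{1}{\frac{1}{7}} - 187\right)^{2} = \left(\left(-50\right) 7 - 187\right)^{2} = \left(-350 - 187\right)^{2} = \left(-537\right)^{2} = 288369$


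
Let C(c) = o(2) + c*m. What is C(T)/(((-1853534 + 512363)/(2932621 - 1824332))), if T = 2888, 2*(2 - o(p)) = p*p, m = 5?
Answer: -1231053320/103167 ≈ -11933.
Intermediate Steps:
o(p) = 2 - p**2/2 (o(p) = 2 - p*p/2 = 2 - p**2/2)
C(c) = 5*c (C(c) = (2 - 1/2*2**2) + c*5 = (2 - 1/2*4) + 5*c = (2 - 2) + 5*c = 0 + 5*c = 5*c)
C(T)/(((-1853534 + 512363)/(2932621 - 1824332))) = (5*2888)/(((-1853534 + 512363)/(2932621 - 1824332))) = 14440/((-1341171/1108289)) = 14440/((-1341171*1/1108289)) = 14440/(-103167/85253) = 14440*(-85253/103167) = -1231053320/103167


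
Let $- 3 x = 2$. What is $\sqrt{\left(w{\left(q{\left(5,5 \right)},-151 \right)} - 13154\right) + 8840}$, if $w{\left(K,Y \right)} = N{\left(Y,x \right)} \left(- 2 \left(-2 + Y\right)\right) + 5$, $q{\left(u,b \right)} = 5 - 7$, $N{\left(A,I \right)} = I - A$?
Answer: $\sqrt{41693} \approx 204.19$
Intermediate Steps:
$x = - \frac{2}{3}$ ($x = \left(- \frac{1}{3}\right) 2 = - \frac{2}{3} \approx -0.66667$)
$q{\left(u,b \right)} = -2$ ($q{\left(u,b \right)} = 5 - 7 = -2$)
$w{\left(K,Y \right)} = 5 + \left(4 - 2 Y\right) \left(- \frac{2}{3} - Y\right)$ ($w{\left(K,Y \right)} = \left(- \frac{2}{3} - Y\right) \left(- 2 \left(-2 + Y\right)\right) + 5 = \left(- \frac{2}{3} - Y\right) \left(4 - 2 Y\right) + 5 = \left(4 - 2 Y\right) \left(- \frac{2}{3} - Y\right) + 5 = 5 + \left(4 - 2 Y\right) \left(- \frac{2}{3} - Y\right)$)
$\sqrt{\left(w{\left(q{\left(5,5 \right)},-151 \right)} - 13154\right) + 8840} = \sqrt{\left(\left(\frac{7}{3} + 2 \left(-151\right)^{2} - - \frac{1208}{3}\right) - 13154\right) + 8840} = \sqrt{\left(\left(\frac{7}{3} + 2 \cdot 22801 + \frac{1208}{3}\right) - 13154\right) + 8840} = \sqrt{\left(\left(\frac{7}{3} + 45602 + \frac{1208}{3}\right) - 13154\right) + 8840} = \sqrt{\left(46007 - 13154\right) + 8840} = \sqrt{32853 + 8840} = \sqrt{41693}$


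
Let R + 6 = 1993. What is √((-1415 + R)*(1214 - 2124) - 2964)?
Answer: 2*I*√130871 ≈ 723.52*I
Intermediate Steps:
R = 1987 (R = -6 + 1993 = 1987)
√((-1415 + R)*(1214 - 2124) - 2964) = √((-1415 + 1987)*(1214 - 2124) - 2964) = √(572*(-910) - 2964) = √(-520520 - 2964) = √(-523484) = 2*I*√130871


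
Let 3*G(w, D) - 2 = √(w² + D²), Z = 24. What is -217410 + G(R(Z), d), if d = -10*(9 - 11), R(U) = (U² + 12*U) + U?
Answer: -652228/3 + 4*√49309/3 ≈ -2.1711e+5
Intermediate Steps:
R(U) = U² + 13*U
d = 20 (d = -10*(-2) = 20)
G(w, D) = ⅔ + √(D² + w²)/3 (G(w, D) = ⅔ + √(w² + D²)/3 = ⅔ + √(D² + w²)/3)
-217410 + G(R(Z), d) = -217410 + (⅔ + √(20² + (24*(13 + 24))²)/3) = -217410 + (⅔ + √(400 + (24*37)²)/3) = -217410 + (⅔ + √(400 + 888²)/3) = -217410 + (⅔ + √(400 + 788544)/3) = -217410 + (⅔ + √788944/3) = -217410 + (⅔ + (4*√49309)/3) = -217410 + (⅔ + 4*√49309/3) = -652228/3 + 4*√49309/3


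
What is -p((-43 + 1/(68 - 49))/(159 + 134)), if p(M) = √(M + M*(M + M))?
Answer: -4*I*√200685/5567 ≈ -0.32188*I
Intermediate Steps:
p(M) = √(M + 2*M²) (p(M) = √(M + M*(2*M)) = √(M + 2*M²))
-p((-43 + 1/(68 - 49))/(159 + 134)) = -√(((-43 + 1/(68 - 49))/(159 + 134))*(1 + 2*((-43 + 1/(68 - 49))/(159 + 134)))) = -√(((-43 + 1/19)/293)*(1 + 2*((-43 + 1/19)/293))) = -√(((-43 + 1/19)*(1/293))*(1 + 2*((-43 + 1/19)*(1/293)))) = -√((-816/19*1/293)*(1 + 2*(-816/19*1/293))) = -√(-816*(1 + 2*(-816/5567))/5567) = -√(-816*(1 - 1632/5567)/5567) = -√(-816/5567*3935/5567) = -√(-3210960/30991489) = -4*I*√200685/5567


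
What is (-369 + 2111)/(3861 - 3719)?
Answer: 871/71 ≈ 12.268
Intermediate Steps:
(-369 + 2111)/(3861 - 3719) = 1742/142 = 1742*(1/142) = 871/71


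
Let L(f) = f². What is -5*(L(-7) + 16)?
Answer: -325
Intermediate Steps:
-5*(L(-7) + 16) = -5*((-7)² + 16) = -5*(49 + 16) = -5*65 = -325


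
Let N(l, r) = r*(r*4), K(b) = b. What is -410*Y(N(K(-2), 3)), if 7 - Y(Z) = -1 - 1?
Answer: -3690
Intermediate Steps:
N(l, r) = 4*r**2 (N(l, r) = r*(4*r) = 4*r**2)
Y(Z) = 9 (Y(Z) = 7 - (-1 - 1) = 7 - 1*(-2) = 7 + 2 = 9)
-410*Y(N(K(-2), 3)) = -410*9 = -3690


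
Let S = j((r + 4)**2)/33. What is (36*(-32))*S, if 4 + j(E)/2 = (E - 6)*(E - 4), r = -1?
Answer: -768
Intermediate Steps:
j(E) = -8 + 2*(-6 + E)*(-4 + E) (j(E) = -8 + 2*((E - 6)*(E - 4)) = -8 + 2*((-6 + E)*(-4 + E)) = -8 + 2*(-6 + E)*(-4 + E))
S = 2/3 (S = (40 - 20*(-1 + 4)**2 + 2*((-1 + 4)**2)**2)/33 = (40 - 20*3**2 + 2*(3**2)**2)*(1/33) = (40 - 20*9 + 2*9**2)*(1/33) = (40 - 180 + 2*81)*(1/33) = (40 - 180 + 162)*(1/33) = 22*(1/33) = 2/3 ≈ 0.66667)
(36*(-32))*S = (36*(-32))*(2/3) = -1152*2/3 = -768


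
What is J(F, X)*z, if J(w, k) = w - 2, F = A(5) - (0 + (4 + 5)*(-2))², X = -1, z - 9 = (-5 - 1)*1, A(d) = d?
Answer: -963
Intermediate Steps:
z = 3 (z = 9 + (-5 - 1)*1 = 9 - 6*1 = 9 - 6 = 3)
F = -319 (F = 5 - (0 + (4 + 5)*(-2))² = 5 - (0 + 9*(-2))² = 5 - (0 - 18)² = 5 - 1*(-18)² = 5 - 1*324 = 5 - 324 = -319)
J(w, k) = -2 + w
J(F, X)*z = (-2 - 319)*3 = -321*3 = -963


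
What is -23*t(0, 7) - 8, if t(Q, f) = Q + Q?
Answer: -8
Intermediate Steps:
t(Q, f) = 2*Q
-23*t(0, 7) - 8 = -46*0 - 8 = -23*0 - 8 = 0 - 8 = -8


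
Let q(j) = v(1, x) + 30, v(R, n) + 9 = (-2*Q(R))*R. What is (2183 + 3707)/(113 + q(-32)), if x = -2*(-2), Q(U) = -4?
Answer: 2945/71 ≈ 41.479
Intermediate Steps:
x = 4
v(R, n) = -9 + 8*R (v(R, n) = -9 + (-2*(-4))*R = -9 + 8*R)
q(j) = 29 (q(j) = (-9 + 8*1) + 30 = (-9 + 8) + 30 = -1 + 30 = 29)
(2183 + 3707)/(113 + q(-32)) = (2183 + 3707)/(113 + 29) = 5890/142 = 5890*(1/142) = 2945/71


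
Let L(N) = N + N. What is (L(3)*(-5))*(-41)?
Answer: 1230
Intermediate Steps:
L(N) = 2*N
(L(3)*(-5))*(-41) = ((2*3)*(-5))*(-41) = (6*(-5))*(-41) = -30*(-41) = 1230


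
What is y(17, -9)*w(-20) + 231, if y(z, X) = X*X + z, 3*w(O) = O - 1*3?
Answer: -1561/3 ≈ -520.33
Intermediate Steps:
w(O) = -1 + O/3 (w(O) = (O - 1*3)/3 = (O - 3)/3 = (-3 + O)/3 = -1 + O/3)
y(z, X) = z + X² (y(z, X) = X² + z = z + X²)
y(17, -9)*w(-20) + 231 = (17 + (-9)²)*(-1 + (⅓)*(-20)) + 231 = (17 + 81)*(-1 - 20/3) + 231 = 98*(-23/3) + 231 = -2254/3 + 231 = -1561/3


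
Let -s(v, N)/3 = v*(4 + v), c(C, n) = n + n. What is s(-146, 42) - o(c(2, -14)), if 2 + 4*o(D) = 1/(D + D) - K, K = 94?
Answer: -13926527/224 ≈ -62172.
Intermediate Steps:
c(C, n) = 2*n
s(v, N) = -3*v*(4 + v)
o(D) = -24 + 1/(8*D) (o(D) = -1/2 + (1/(D + D) - 1*94)/4 = -1/2 + (1/(2*D) - 94)/4 = -1/2 + (-94 + 1/(2*D))/4 = -1/2 + (-47/2 + 1/(8*D)) = -24 + 1/(8*D))
s(-146, 42) - o(c(2, -14)) = -3*(-146)*(4 - 146) - (-24 + 1/(8*((2*(-14))))) = -3*(-146)*(-142) - (-24 + (1/8)/(-28)) = -62196 - (-24 + (1/8)*(-1/28)) = -62196 - (-24 - 1/224) = -62196 - 1*(-5377/224) = -62196 + 5377/224 = -13926527/224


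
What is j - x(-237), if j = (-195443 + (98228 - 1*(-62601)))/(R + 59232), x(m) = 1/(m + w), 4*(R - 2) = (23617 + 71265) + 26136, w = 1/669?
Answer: -3618834081/9459053768 ≈ -0.38258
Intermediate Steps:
w = 1/669 ≈ 0.0014948
R = 60513/2 (R = 2 + ((23617 + 71265) + 26136)/4 = 2 + (94882 + 26136)/4 = 2 + (¼)*121018 = 2 + 60509/2 = 60513/2 ≈ 30257.)
x(m) = 1/(1/669 + m) (x(m) = 1/(m + 1/669) = 1/(1/669 + m))
j = -23076/59659 (j = (-195443 + (98228 - 1*(-62601)))/(60513/2 + 59232) = (-195443 + (98228 + 62601))/(178977/2) = (-195443 + 160829)*(2/178977) = -34614*2/178977 = -23076/59659 ≈ -0.38680)
j - x(-237) = -23076/59659 - 669/(1 + 669*(-237)) = -23076/59659 - 669/(1 - 158553) = -23076/59659 - 669/(-158552) = -23076/59659 - 669*(-1)/158552 = -23076/59659 - 1*(-669/158552) = -23076/59659 + 669/158552 = -3618834081/9459053768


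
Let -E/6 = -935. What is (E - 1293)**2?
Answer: 18636489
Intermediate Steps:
E = 5610 (E = -6*(-935) = 5610)
(E - 1293)**2 = (5610 - 1293)**2 = 4317**2 = 18636489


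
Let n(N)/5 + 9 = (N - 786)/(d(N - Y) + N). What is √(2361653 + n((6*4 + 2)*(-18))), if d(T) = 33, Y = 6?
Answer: 5*√79444978/29 ≈ 1536.8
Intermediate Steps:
n(N) = -45 + 5*(-786 + N)/(33 + N) (n(N) = -45 + 5*((N - 786)/(33 + N)) = -45 + 5*((-786 + N)/(33 + N)) = -45 + 5*(-786 + N)/(33 + N))
√(2361653 + n((6*4 + 2)*(-18))) = √(2361653 + 5*(-1083 - 8*(6*4 + 2)*(-18))/(33 + (6*4 + 2)*(-18))) = √(2361653 + 5*(-1083 - 8*(24 + 2)*(-18))/(33 + (24 + 2)*(-18))) = √(2361653 + 5*(-1083 - 208*(-18))/(33 + 26*(-18))) = √(2361653 + 5*(-1083 - 8*(-468))/(33 - 468)) = √(2361653 + 5*(-1083 + 3744)/(-435)) = √(2361653 + 5*(-1/435)*2661) = √(2361653 - 887/29) = √(68487050/29) = 5*√79444978/29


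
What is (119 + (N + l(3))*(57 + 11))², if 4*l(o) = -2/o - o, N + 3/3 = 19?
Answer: 14760964/9 ≈ 1.6401e+6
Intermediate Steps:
N = 18 (N = -1 + 19 = 18)
l(o) = -1/(2*o) - o/4 (l(o) = (-2/o - o)/4 = (-o - 2/o)/4 = -1/(2*o) - o/4)
(119 + (N + l(3))*(57 + 11))² = (119 + (18 + (¼)*(-2 - 1*3²)/3)*(57 + 11))² = (119 + (18 + (¼)*(⅓)*(-2 - 1*9))*68)² = (119 + (18 + (¼)*(⅓)*(-2 - 9))*68)² = (119 + (18 + (¼)*(⅓)*(-11))*68)² = (119 + (18 - 11/12)*68)² = (119 + (205/12)*68)² = (119 + 3485/3)² = (3842/3)² = 14760964/9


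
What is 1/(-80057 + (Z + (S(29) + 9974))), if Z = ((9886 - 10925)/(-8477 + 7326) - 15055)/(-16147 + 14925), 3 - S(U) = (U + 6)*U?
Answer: -703261/49989677162 ≈ -1.4068e-5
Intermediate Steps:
S(U) = 3 - U*(6 + U) (S(U) = 3 - (U + 6)*U = 3 - (6 + U)*U = 3 - U*(6 + U))
Z = 8663633/703261 (Z = (-1039/(-1151) - 15055)/(-1222) = (-1039*(-1/1151) - 15055)*(-1/1222) = (1039/1151 - 15055)*(-1/1222) = -17327266/1151*(-1/1222) = 8663633/703261 ≈ 12.319)
1/(-80057 + (Z + (S(29) + 9974))) = 1/(-80057 + (8663633/703261 + ((3 - 1*29**2 - 6*29) + 9974))) = 1/(-80057 + (8663633/703261 + ((3 - 1*841 - 174) + 9974))) = 1/(-80057 + (8663633/703261 + ((3 - 841 - 174) + 9974))) = 1/(-80057 + (8663633/703261 + (-1012 + 9974))) = 1/(-80057 + (8663633/703261 + 8962)) = 1/(-80057 + 6311288715/703261) = 1/(-49989677162/703261) = -703261/49989677162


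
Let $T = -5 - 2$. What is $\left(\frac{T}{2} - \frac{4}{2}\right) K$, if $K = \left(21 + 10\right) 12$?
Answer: $-2046$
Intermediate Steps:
$T = -7$
$K = 372$ ($K = 31 \cdot 12 = 372$)
$\left(\frac{T}{2} - \frac{4}{2}\right) K = \left(- \frac{7}{2} - \frac{4}{2}\right) 372 = \left(\left(-7\right) \frac{1}{2} - 2\right) 372 = \left(- \frac{7}{2} - 2\right) 372 = \left(- \frac{11}{2}\right) 372 = -2046$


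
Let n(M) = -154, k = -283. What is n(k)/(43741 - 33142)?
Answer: -154/10599 ≈ -0.014530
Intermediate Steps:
n(k)/(43741 - 33142) = -154/(43741 - 33142) = -154/10599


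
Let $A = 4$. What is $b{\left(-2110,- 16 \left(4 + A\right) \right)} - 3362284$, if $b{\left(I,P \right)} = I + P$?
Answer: $-3364522$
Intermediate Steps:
$b{\left(-2110,- 16 \left(4 + A\right) \right)} - 3362284 = \left(-2110 - 16 \left(4 + 4\right)\right) - 3362284 = \left(-2110 - 128\right) - 3362284 = -2238 - 3362284 = -3364522$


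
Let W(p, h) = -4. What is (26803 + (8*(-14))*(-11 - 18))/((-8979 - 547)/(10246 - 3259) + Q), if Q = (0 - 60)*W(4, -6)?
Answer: 209966337/1667354 ≈ 125.93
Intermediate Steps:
Q = 240 (Q = (0 - 60)*(-4) = -60*(-4) = 240)
(26803 + (8*(-14))*(-11 - 18))/((-8979 - 547)/(10246 - 3259) + Q) = (26803 + (8*(-14))*(-11 - 18))/((-8979 - 547)/(10246 - 3259) + 240) = (26803 - 112*(-29))/(-9526/6987 + 240) = (26803 + 3248)/(-9526*1/6987 + 240) = 30051/(-9526/6987 + 240) = 30051/(1667354/6987) = 30051*(6987/1667354) = 209966337/1667354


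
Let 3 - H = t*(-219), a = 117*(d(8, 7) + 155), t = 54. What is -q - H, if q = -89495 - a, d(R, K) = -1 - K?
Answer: 94865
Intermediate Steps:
a = 17199 (a = 117*((-1 - 1*7) + 155) = 117*((-1 - 7) + 155) = 117*(-8 + 155) = 117*147 = 17199)
H = 11829 (H = 3 - 54*(-219) = 3 - 1*(-11826) = 3 + 11826 = 11829)
q = -106694 (q = -89495 - 1*17199 = -89495 - 17199 = -106694)
-q - H = -1*(-106694) - 1*11829 = 106694 - 11829 = 94865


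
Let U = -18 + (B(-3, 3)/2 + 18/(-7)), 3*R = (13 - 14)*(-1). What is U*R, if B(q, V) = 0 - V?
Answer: -103/14 ≈ -7.3571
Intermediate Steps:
B(q, V) = -V
R = ⅓ (R = ((13 - 14)*(-1))/3 = (-1*(-1))/3 = (⅓)*1 = ⅓ ≈ 0.33333)
U = -309/14 (U = -18 + (-1*3/2 + 18/(-7)) = -18 + (-3*½ + 18*(-⅐)) = -18 + (-3/2 - 18/7) = -18 - 57/14 = -309/14 ≈ -22.071)
U*R = -309/14*⅓ = -103/14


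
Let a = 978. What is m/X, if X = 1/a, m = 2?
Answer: 1956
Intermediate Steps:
X = 1/978 ≈ 0.0010225
m/X = 2/(1/978) = 2*978 = 1956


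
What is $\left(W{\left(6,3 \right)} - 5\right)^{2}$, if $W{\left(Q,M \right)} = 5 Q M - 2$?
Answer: $6889$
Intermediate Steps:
$W{\left(Q,M \right)} = -2 + 5 M Q$ ($W{\left(Q,M \right)} = 5 M Q - 2 = -2 + 5 M Q$)
$\left(W{\left(6,3 \right)} - 5\right)^{2} = \left(\left(-2 + 5 \cdot 3 \cdot 6\right) - 5\right)^{2} = \left(\left(-2 + 90\right) - 5\right)^{2} = \left(88 - 5\right)^{2} = 83^{2} = 6889$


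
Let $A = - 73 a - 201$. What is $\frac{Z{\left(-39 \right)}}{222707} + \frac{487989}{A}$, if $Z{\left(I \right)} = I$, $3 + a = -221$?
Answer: $\frac{108677936334}{3596940757} \approx 30.214$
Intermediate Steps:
$a = -224$ ($a = -3 - 221 = -224$)
$A = 16151$ ($A = \left(-73\right) \left(-224\right) - 201 = 16352 - 201 = 16151$)
$\frac{Z{\left(-39 \right)}}{222707} + \frac{487989}{A} = - \frac{39}{222707} + \frac{487989}{16151} = \frac{108677936334}{3596940757}$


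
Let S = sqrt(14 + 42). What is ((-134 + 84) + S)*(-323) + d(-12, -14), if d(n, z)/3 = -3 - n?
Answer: 16177 - 646*sqrt(14) ≈ 13760.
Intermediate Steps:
S = 2*sqrt(14) (S = sqrt(56) = 2*sqrt(14) ≈ 7.4833)
d(n, z) = -9 - 3*n (d(n, z) = 3*(-3 - n) = -9 - 3*n)
((-134 + 84) + S)*(-323) + d(-12, -14) = ((-134 + 84) + 2*sqrt(14))*(-323) + (-9 - 3*(-12)) = (-50 + 2*sqrt(14))*(-323) + (-9 + 36) = (16150 - 646*sqrt(14)) + 27 = 16177 - 646*sqrt(14)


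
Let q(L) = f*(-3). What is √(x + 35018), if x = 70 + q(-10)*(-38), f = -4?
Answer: 6*√962 ≈ 186.10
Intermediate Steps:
q(L) = 12 (q(L) = -4*(-3) = 12)
x = -386 (x = 70 + 12*(-38) = 70 - 456 = -386)
√(x + 35018) = √(-386 + 35018) = √34632 = 6*√962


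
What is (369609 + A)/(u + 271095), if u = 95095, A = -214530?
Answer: 155079/366190 ≈ 0.42349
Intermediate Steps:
(369609 + A)/(u + 271095) = (369609 - 214530)/(95095 + 271095) = 155079/366190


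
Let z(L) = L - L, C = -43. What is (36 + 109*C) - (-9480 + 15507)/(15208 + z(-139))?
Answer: -70738435/15208 ≈ -4651.4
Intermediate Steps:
z(L) = 0
(36 + 109*C) - (-9480 + 15507)/(15208 + z(-139)) = (36 + 109*(-43)) - (-9480 + 15507)/(15208 + 0) = (36 - 4687) - 6027/15208 = -4651 - 6027/15208 = -70738435/15208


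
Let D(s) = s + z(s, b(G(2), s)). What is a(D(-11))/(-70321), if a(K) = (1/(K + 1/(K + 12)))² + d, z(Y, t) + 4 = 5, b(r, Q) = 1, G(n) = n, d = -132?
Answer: 47648/25385881 ≈ 0.0018769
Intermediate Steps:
z(Y, t) = 1 (z(Y, t) = -4 + 5 = 1)
D(s) = 1 + s (D(s) = s + 1 = 1 + s)
a(K) = -132 + (K + 1/(12 + K))⁻² (a(K) = (1/(K + 1/(K + 12)))² - 132 = (1/(K + 1/(12 + K)))² - 132 = (K + 1/(12 + K))⁻² - 132 = -132 + (K + 1/(12 + K))⁻²)
a(D(-11))/(-70321) = (-132 + (12 + (1 - 11))²/(1 + (1 - 11)² + 12*(1 - 11))²)/(-70321) = (-132 + (12 - 10)²/(1 + (-10)² + 12*(-10))²)*(-1/70321) = (-132 + 2²/(1 + 100 - 120)²)*(-1/70321) = (-132 + 4/(-19)²)*(-1/70321) = (-132 + 4*(1/361))*(-1/70321) = (-132 + 4/361)*(-1/70321) = -47648/361*(-1/70321) = 47648/25385881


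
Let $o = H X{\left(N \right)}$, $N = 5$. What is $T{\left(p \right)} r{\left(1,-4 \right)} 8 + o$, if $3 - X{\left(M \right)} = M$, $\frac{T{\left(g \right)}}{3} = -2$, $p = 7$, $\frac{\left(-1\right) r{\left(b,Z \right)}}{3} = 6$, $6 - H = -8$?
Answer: $836$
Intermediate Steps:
$H = 14$ ($H = 6 - -8 = 6 + 8 = 14$)
$r{\left(b,Z \right)} = -18$ ($r{\left(b,Z \right)} = \left(-3\right) 6 = -18$)
$T{\left(g \right)} = -6$ ($T{\left(g \right)} = 3 \left(-2\right) = -6$)
$X{\left(M \right)} = 3 - M$
$o = -28$ ($o = 14 \left(3 - 5\right) = 14 \left(-2\right) = -28$)
$T{\left(p \right)} r{\left(1,-4 \right)} 8 + o = - 6 \left(\left(-18\right) 8\right) - 28 = \left(-6\right) \left(-144\right) - 28 = 864 - 28 = 836$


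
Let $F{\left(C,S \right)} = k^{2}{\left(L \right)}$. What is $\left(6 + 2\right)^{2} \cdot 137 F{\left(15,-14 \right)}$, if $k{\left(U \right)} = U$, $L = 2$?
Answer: $35072$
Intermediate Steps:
$F{\left(C,S \right)} = 4$ ($F{\left(C,S \right)} = 2^{2} = 4$)
$\left(6 + 2\right)^{2} \cdot 137 F{\left(15,-14 \right)} = \left(6 + 2\right)^{2} \cdot 137 \cdot 4 = 8^{2} \cdot 137 \cdot 4 = 64 \cdot 137 \cdot 4 = 8768 \cdot 4 = 35072$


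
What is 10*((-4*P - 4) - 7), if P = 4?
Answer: -270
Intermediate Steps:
10*((-4*P - 4) - 7) = 10*((-4*4 - 4) - 7) = 10*((-16 - 4) - 7) = 10*(-20 - 7) = 10*(-27) = -270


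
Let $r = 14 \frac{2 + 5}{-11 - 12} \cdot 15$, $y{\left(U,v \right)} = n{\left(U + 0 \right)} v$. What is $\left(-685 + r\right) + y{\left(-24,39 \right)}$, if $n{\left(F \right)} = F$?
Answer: $- \frac{38753}{23} \approx -1684.9$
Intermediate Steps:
$y{\left(U,v \right)} = U v$ ($y{\left(U,v \right)} = \left(U + 0\right) v = U v$)
$r = - \frac{1470}{23}$ ($r = 14 \frac{7}{-23} \cdot 15 = 14 \cdot 7 \left(- \frac{1}{23}\right) 15 = 14 \left(- \frac{7}{23}\right) 15 = \left(- \frac{98}{23}\right) 15 = - \frac{1470}{23} \approx -63.913$)
$\left(-685 + r\right) + y{\left(-24,39 \right)} = \left(-685 - \frac{1470}{23}\right) - 936 = - \frac{17225}{23} - 936 = - \frac{38753}{23}$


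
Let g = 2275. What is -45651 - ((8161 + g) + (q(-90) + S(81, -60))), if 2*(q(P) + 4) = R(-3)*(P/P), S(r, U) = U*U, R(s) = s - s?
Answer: -59683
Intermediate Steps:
R(s) = 0
S(r, U) = U**2
q(P) = -4 (q(P) = -4 + (0*(P/P))/2 = -4 + (0*1)/2 = -4 + (1/2)*0 = -4 + 0 = -4)
-45651 - ((8161 + g) + (q(-90) + S(81, -60))) = -45651 - ((8161 + 2275) + (-4 + (-60)**2)) = -45651 - (10436 + (-4 + 3600)) = -45651 - (10436 + 3596) = -45651 - 1*14032 = -45651 - 14032 = -59683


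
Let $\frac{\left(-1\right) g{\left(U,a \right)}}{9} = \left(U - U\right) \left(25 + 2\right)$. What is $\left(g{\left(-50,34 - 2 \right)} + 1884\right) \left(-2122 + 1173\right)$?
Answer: $-1787916$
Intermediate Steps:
$g{\left(U,a \right)} = 0$ ($g{\left(U,a \right)} = - 9 \left(U - U\right) \left(25 + 2\right) = - 9 \cdot 0 \cdot 27 = \left(-9\right) 0 = 0$)
$\left(g{\left(-50,34 - 2 \right)} + 1884\right) \left(-2122 + 1173\right) = \left(0 + 1884\right) \left(-2122 + 1173\right) = 1884 \left(-949\right) = -1787916$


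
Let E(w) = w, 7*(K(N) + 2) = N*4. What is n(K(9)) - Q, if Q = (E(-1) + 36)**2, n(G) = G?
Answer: -8553/7 ≈ -1221.9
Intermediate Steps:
K(N) = -2 + 4*N/7 (K(N) = -2 + (N*4)/7 = -2 + (4*N)/7 = -2 + 4*N/7)
Q = 1225 (Q = (-1 + 36)**2 = 35**2 = 1225)
n(K(9)) - Q = (-2 + (4/7)*9) - 1*1225 = (-2 + 36/7) - 1225 = 22/7 - 1225 = -8553/7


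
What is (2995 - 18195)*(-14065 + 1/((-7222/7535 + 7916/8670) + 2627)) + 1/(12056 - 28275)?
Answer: 59506211752737059960953/278342158415293 ≈ 2.1379e+8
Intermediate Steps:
(2995 - 18195)*(-14065 + 1/((-7222/7535 + 7916/8670) + 2627)) + 1/(12056 - 28275) = -15200*(-14065 + 1/((-7222*1/7535 + 7916*(1/8670)) + 2627)) + 1/(-16219) = -15200*(-14065 + 1/((-7222/7535 + 3958/4335) + 2627)) - 1/16219 = -15200*(-14065 + 1/(-296768/6532845 + 2627)) - 1/16219 = -15200*(-14065 + 1/(17161487047/6532845)) - 1/16219 = -15200*(-14065 + 6532845/17161487047) - 1/16219 = -15200*(-241376308783210/17161487047) - 1/16219 = 3668919893504792000/17161487047 - 1/16219 = 59506211752737059960953/278342158415293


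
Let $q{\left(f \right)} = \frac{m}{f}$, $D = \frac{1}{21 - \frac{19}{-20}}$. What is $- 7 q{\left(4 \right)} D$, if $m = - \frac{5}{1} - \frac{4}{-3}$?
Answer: $\frac{385}{1317} \approx 0.29233$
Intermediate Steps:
$D = \frac{20}{439}$ ($D = \frac{1}{21 - - \frac{19}{20}} = \frac{1}{21 + \frac{19}{20}} = \frac{1}{\frac{439}{20}} = \frac{20}{439} \approx 0.045558$)
$m = - \frac{11}{3}$ ($m = \left(-5\right) 1 - - \frac{4}{3} = -5 + \frac{4}{3} = - \frac{11}{3} \approx -3.6667$)
$q{\left(f \right)} = - \frac{11}{3 f}$
$- 7 q{\left(4 \right)} D = - 7 \left(- \frac{11}{3 \cdot 4}\right) \frac{20}{439} = - 7 \left(\left(- \frac{11}{3}\right) \frac{1}{4}\right) \frac{20}{439} = \left(-7\right) \left(- \frac{11}{12}\right) \frac{20}{439} = \frac{77}{12} \cdot \frac{20}{439} = \frac{385}{1317}$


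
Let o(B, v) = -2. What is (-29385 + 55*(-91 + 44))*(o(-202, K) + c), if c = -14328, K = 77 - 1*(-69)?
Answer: 458130100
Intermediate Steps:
K = 146 (K = 77 + 69 = 146)
(-29385 + 55*(-91 + 44))*(o(-202, K) + c) = (-29385 + 55*(-91 + 44))*(-2 - 14328) = (-29385 + 55*(-47))*(-14330) = (-29385 - 2585)*(-14330) = -31970*(-14330) = 458130100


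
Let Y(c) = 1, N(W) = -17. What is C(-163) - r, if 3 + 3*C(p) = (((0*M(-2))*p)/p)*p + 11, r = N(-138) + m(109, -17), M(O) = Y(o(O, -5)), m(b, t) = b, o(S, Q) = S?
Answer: -268/3 ≈ -89.333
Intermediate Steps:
M(O) = 1
r = 92 (r = -17 + 109 = 92)
C(p) = 8/3 (C(p) = -1 + ((((0*1)*p)/p)*p + 11)/3 = -1 + (((0*p)/p)*p + 11)/3 = -1 + ((0/p)*p + 11)/3 = -1 + (0*p + 11)/3 = -1 + (0 + 11)/3 = -1 + (⅓)*11 = -1 + 11/3 = 8/3)
C(-163) - r = 8/3 - 1*92 = 8/3 - 92 = -268/3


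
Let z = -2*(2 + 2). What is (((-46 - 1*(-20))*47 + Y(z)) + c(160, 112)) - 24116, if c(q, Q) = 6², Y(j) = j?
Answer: -25310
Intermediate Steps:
z = -8 (z = -2*4 = -8)
c(q, Q) = 36
(((-46 - 1*(-20))*47 + Y(z)) + c(160, 112)) - 24116 = (((-46 - 1*(-20))*47 - 8) + 36) - 24116 = (((-46 + 20)*47 - 8) + 36) - 24116 = ((-26*47 - 8) + 36) - 24116 = ((-1222 - 8) + 36) - 24116 = (-1230 + 36) - 24116 = -1194 - 24116 = -25310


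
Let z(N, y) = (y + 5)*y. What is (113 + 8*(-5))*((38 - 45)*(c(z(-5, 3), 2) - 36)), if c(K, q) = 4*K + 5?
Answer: -33215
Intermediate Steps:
z(N, y) = y*(5 + y) (z(N, y) = (5 + y)*y = y*(5 + y))
c(K, q) = 5 + 4*K
(113 + 8*(-5))*((38 - 45)*(c(z(-5, 3), 2) - 36)) = (113 + 8*(-5))*((38 - 45)*((5 + 4*(3*(5 + 3))) - 36)) = (113 - 40)*(-7*((5 + 4*(3*8)) - 36)) = 73*(-7*((5 + 4*24) - 36)) = 73*(-7*((5 + 96) - 36)) = 73*(-7*(101 - 36)) = 73*(-7*65) = 73*(-455) = -33215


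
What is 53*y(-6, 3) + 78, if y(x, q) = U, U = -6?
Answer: -240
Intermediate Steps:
y(x, q) = -6
53*y(-6, 3) + 78 = 53*(-6) + 78 = -318 + 78 = -240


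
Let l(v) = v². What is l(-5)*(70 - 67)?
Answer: 75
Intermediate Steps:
l(-5)*(70 - 67) = (-5)²*(70 - 67) = 25*3 = 75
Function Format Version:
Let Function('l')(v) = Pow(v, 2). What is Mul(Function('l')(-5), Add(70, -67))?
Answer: 75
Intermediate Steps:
Mul(Function('l')(-5), Add(70, -67)) = Mul(Pow(-5, 2), Add(70, -67)) = Mul(25, 3) = 75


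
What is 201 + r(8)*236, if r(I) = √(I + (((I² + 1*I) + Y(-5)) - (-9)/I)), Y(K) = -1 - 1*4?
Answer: 201 + 59*√1218 ≈ 2260.1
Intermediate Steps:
Y(K) = -5 (Y(K) = -1 - 4 = -5)
r(I) = √(-5 + I² + 2*I + 9/I) (r(I) = √(I + (((I² + 1*I) - 5) - (-9)/I)) = √(I + (((I² + I) - 5) + 9/I)) = √(I + (((I + I²) - 5) + 9/I)) = √(I + ((-5 + I + I²) + 9/I)) = √(I + (-5 + I + I² + 9/I)) = √(-5 + I² + 2*I + 9/I))
201 + r(8)*236 = 201 + √(-5 + 8² + 2*8 + 9/8)*236 = 201 + √(-5 + 64 + 16 + 9*(⅛))*236 = 201 + √(-5 + 64 + 16 + 9/8)*236 = 201 + √(609/8)*236 = 201 + (√1218/4)*236 = 201 + 59*√1218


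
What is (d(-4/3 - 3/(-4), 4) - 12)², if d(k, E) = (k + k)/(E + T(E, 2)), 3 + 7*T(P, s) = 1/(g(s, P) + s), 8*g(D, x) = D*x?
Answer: 3508129/23104 ≈ 151.84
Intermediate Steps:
g(D, x) = D*x/8 (g(D, x) = (D*x)/8 = D*x/8)
T(P, s) = -3/7 + 1/(7*(s + P*s/8)) (T(P, s) = -3/7 + 1/(7*(s*P/8 + s)) = -3/7 + 1/(7*(P*s/8 + s)) = -3/7 + 1/(7*(s + P*s/8)))
d(k, E) = 2*k/(E + (-40 - 6*E)/(14*(8 + E))) (d(k, E) = (k + k)/(E + (⅐)*(8 - 24*2 - 3*E*2)/(2*(8 + E))) = (2*k)/(E + (⅐)*(½)*(8 - 48 - 6*E)/(8 + E)) = (2*k)/(E + (⅐)*(½)*(-40 - 6*E)/(8 + E)) = (2*k)/(E + (-40 - 6*E)/(14*(8 + E))) = 2*k/(E + (-40 - 6*E)/(14*(8 + E))))
(d(-4/3 - 3/(-4), 4) - 12)² = (14*(-4/3 - 3/(-4))*(8 + 4)/(-20 + 7*4² + 53*4) - 12)² = (14*(-4*⅓ - 3*(-¼))*12/(-20 + 7*16 + 212) - 12)² = (14*(-4/3 + ¾)*12/(-20 + 112 + 212) - 12)² = (14*(-7/12)*12/304 - 12)² = (14*(-7/12)*(1/304)*12 - 12)² = (-49/152 - 12)² = (-1873/152)² = 3508129/23104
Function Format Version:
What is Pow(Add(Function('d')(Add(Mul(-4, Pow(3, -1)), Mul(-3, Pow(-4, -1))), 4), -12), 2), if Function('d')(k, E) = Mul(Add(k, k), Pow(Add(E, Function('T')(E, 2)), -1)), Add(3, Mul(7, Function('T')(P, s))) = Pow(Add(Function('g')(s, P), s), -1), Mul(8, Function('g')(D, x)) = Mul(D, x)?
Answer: Rational(3508129, 23104) ≈ 151.84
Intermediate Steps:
Function('g')(D, x) = Mul(Rational(1, 8), D, x) (Function('g')(D, x) = Mul(Rational(1, 8), Mul(D, x)) = Mul(Rational(1, 8), D, x))
Function('T')(P, s) = Add(Rational(-3, 7), Mul(Rational(1, 7), Pow(Add(s, Mul(Rational(1, 8), P, s)), -1))) (Function('T')(P, s) = Add(Rational(-3, 7), Mul(Rational(1, 7), Pow(Add(Mul(Rational(1, 8), s, P), s), -1))) = Add(Rational(-3, 7), Mul(Rational(1, 7), Pow(Add(Mul(Rational(1, 8), P, s), s), -1))) = Add(Rational(-3, 7), Mul(Rational(1, 7), Pow(Add(s, Mul(Rational(1, 8), P, s)), -1))))
Function('d')(k, E) = Mul(2, k, Pow(Add(E, Mul(Rational(1, 14), Pow(Add(8, E), -1), Add(-40, Mul(-6, E)))), -1)) (Function('d')(k, E) = Mul(Add(k, k), Pow(Add(E, Mul(Rational(1, 7), Pow(2, -1), Pow(Add(8, E), -1), Add(8, Mul(-24, 2), Mul(-3, E, 2)))), -1)) = Mul(Mul(2, k), Pow(Add(E, Mul(Rational(1, 7), Rational(1, 2), Pow(Add(8, E), -1), Add(8, -48, Mul(-6, E)))), -1)) = Mul(Mul(2, k), Pow(Add(E, Mul(Rational(1, 7), Rational(1, 2), Pow(Add(8, E), -1), Add(-40, Mul(-6, E)))), -1)) = Mul(Mul(2, k), Pow(Add(E, Mul(Rational(1, 14), Pow(Add(8, E), -1), Add(-40, Mul(-6, E)))), -1)) = Mul(2, k, Pow(Add(E, Mul(Rational(1, 14), Pow(Add(8, E), -1), Add(-40, Mul(-6, E)))), -1)))
Pow(Add(Function('d')(Add(Mul(-4, Pow(3, -1)), Mul(-3, Pow(-4, -1))), 4), -12), 2) = Pow(Add(Mul(14, Add(Mul(-4, Pow(3, -1)), Mul(-3, Pow(-4, -1))), Pow(Add(-20, Mul(7, Pow(4, 2)), Mul(53, 4)), -1), Add(8, 4)), -12), 2) = Pow(Add(Mul(14, Add(Mul(-4, Rational(1, 3)), Mul(-3, Rational(-1, 4))), Pow(Add(-20, Mul(7, 16), 212), -1), 12), -12), 2) = Pow(Add(Mul(14, Add(Rational(-4, 3), Rational(3, 4)), Pow(Add(-20, 112, 212), -1), 12), -12), 2) = Pow(Add(Mul(14, Rational(-7, 12), Pow(304, -1), 12), -12), 2) = Pow(Add(Mul(14, Rational(-7, 12), Rational(1, 304), 12), -12), 2) = Pow(Add(Rational(-49, 152), -12), 2) = Pow(Rational(-1873, 152), 2) = Rational(3508129, 23104)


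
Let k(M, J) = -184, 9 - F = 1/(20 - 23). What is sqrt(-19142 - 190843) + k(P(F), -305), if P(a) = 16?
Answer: -184 + I*sqrt(209985) ≈ -184.0 + 458.24*I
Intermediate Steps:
F = 28/3 (F = 9 - 1/(20 - 23) = 9 - 1/(-3) = 9 - 1*(-1/3) = 9 + 1/3 = 28/3 ≈ 9.3333)
sqrt(-19142 - 190843) + k(P(F), -305) = sqrt(-19142 - 190843) - 184 = sqrt(-209985) - 184 = I*sqrt(209985) - 184 = -184 + I*sqrt(209985)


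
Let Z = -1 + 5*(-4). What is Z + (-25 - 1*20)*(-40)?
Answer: 1779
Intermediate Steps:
Z = -21 (Z = -1 - 20 = -21)
Z + (-25 - 1*20)*(-40) = -21 + (-25 - 1*20)*(-40) = -21 + (-25 - 20)*(-40) = -21 - 45*(-40) = -21 + 1800 = 1779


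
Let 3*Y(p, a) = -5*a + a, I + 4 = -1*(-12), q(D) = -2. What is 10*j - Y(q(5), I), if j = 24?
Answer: 752/3 ≈ 250.67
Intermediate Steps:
I = 8 (I = -4 - 1*(-12) = -4 + 12 = 8)
Y(p, a) = -4*a/3 (Y(p, a) = (-5*a + a)/3 = (-4*a)/3 = -4*a/3)
10*j - Y(q(5), I) = 10*24 - (-4)*8/3 = 240 - 1*(-32/3) = 240 + 32/3 = 752/3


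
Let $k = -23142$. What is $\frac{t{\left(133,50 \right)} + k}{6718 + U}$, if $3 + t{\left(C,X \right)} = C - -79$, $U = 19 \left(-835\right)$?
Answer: $\frac{22933}{9147} \approx 2.5072$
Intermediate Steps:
$U = -15865$
$t{\left(C,X \right)} = 76 + C$ ($t{\left(C,X \right)} = -3 + \left(C - -79\right) = -3 + \left(C + 79\right) = -3 + \left(79 + C\right) = 76 + C$)
$\frac{t{\left(133,50 \right)} + k}{6718 + U} = \frac{\left(76 + 133\right) - 23142}{6718 - 15865} = \frac{209 - 23142}{-9147} = \left(-22933\right) \left(- \frac{1}{9147}\right) = \frac{22933}{9147}$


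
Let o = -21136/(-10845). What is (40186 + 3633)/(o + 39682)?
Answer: 475217055/430372426 ≈ 1.1042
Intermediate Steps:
o = 21136/10845 (o = -21136*(-1/10845) = 21136/10845 ≈ 1.9489)
(40186 + 3633)/(o + 39682) = (40186 + 3633)/(21136/10845 + 39682) = 43819/(430372426/10845) = 43819*(10845/430372426) = 475217055/430372426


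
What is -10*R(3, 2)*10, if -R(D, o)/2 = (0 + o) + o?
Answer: 800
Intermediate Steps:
R(D, o) = -4*o (R(D, o) = -2*((0 + o) + o) = -2*(o + o) = -4*o)
-10*R(3, 2)*10 = -10*(-4*2)*10 = -10*(-8)*10 = -(-80)*10 = -1*(-800) = 800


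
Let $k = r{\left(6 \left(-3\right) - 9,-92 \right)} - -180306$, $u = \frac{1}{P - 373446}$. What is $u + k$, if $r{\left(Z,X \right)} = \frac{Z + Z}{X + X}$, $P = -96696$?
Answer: $\frac{3899399825663}{21626532} \approx 1.8031 \cdot 10^{5}$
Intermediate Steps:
$r{\left(Z,X \right)} = \frac{Z}{X}$ ($r{\left(Z,X \right)} = \frac{2 Z}{2 X} = 2 Z \frac{1}{2 X} = \frac{Z}{X}$)
$u = - \frac{1}{470142}$ ($u = \frac{1}{-96696 - 373446} = \frac{1}{-470142} = - \frac{1}{470142} \approx -2.127 \cdot 10^{-6}$)
$k = \frac{16588179}{92}$ ($k = \frac{6 \left(-3\right) - 9}{-92} - -180306 = \left(-18 - 9\right) \left(- \frac{1}{92}\right) + 180306 = \left(-27\right) \left(- \frac{1}{92}\right) + 180306 = \frac{27}{92} + 180306 = \frac{16588179}{92} \approx 1.8031 \cdot 10^{5}$)
$u + k = - \frac{1}{470142} + \frac{16588179}{92} = \frac{3899399825663}{21626532}$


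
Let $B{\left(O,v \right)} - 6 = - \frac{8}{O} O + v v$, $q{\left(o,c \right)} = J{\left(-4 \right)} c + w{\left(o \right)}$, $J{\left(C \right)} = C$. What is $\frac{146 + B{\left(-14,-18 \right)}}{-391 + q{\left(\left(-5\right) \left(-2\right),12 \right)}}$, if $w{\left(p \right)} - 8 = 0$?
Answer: $- \frac{468}{431} \approx -1.0858$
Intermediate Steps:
$w{\left(p \right)} = 8$ ($w{\left(p \right)} = 8 + 0 = 8$)
$q{\left(o,c \right)} = 8 - 4 c$ ($q{\left(o,c \right)} = - 4 c + 8 = 8 - 4 c$)
$B{\left(O,v \right)} = -2 + v^{2}$ ($B{\left(O,v \right)} = 6 + \left(- \frac{8}{O} O + v v\right) = 6 + \left(-8 + v^{2}\right) = -2 + v^{2}$)
$\frac{146 + B{\left(-14,-18 \right)}}{-391 + q{\left(\left(-5\right) \left(-2\right),12 \right)}} = \frac{146 - \left(2 - \left(-18\right)^{2}\right)}{-391 + \left(8 - 48\right)} = \frac{146 + \left(-2 + 324\right)}{-391 + \left(8 - 48\right)} = \frac{146 + 322}{-391 - 40} = \frac{468}{-431} = 468 \left(- \frac{1}{431}\right) = - \frac{468}{431}$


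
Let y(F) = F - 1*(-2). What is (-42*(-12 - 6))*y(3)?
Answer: 3780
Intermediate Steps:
y(F) = 2 + F (y(F) = F + 2 = 2 + F)
(-42*(-12 - 6))*y(3) = (-42*(-12 - 6))*(2 + 3) = -42*(-18)*5 = 756*5 = 3780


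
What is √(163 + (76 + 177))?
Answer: 4*√26 ≈ 20.396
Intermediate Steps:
√(163 + (76 + 177)) = √(163 + 253) = √416 = 4*√26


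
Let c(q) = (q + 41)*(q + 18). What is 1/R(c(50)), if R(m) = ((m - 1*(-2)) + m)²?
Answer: 1/153214884 ≈ 6.5268e-9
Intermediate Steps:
c(q) = (18 + q)*(41 + q) (c(q) = (41 + q)*(18 + q) = (18 + q)*(41 + q))
R(m) = (2 + 2*m)² (R(m) = ((m + 2) + m)² = ((2 + m) + m)² = (2 + 2*m)²)
1/R(c(50)) = 1/(4*(1 + (738 + 50² + 59*50))²) = 1/(4*(1 + (738 + 2500 + 2950))²) = 1/(4*(1 + 6188)²) = 1/(4*6189²) = 1/(4*38303721) = 1/153214884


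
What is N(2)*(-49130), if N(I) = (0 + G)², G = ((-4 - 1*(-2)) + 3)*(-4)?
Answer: -786080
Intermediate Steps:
G = -4 (G = ((-4 + 2) + 3)*(-4) = (-2 + 3)*(-4) = 1*(-4) = -4)
N(I) = 16 (N(I) = (0 - 4)² = (-4)² = 16)
N(2)*(-49130) = 16*(-49130) = -786080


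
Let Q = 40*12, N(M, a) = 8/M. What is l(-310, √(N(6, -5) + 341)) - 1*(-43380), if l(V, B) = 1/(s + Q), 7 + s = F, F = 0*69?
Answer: 20518741/473 ≈ 43380.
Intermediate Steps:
Q = 480
F = 0
s = -7 (s = -7 + 0 = -7)
l(V, B) = 1/473 (l(V, B) = 1/(-7 + 480) = 1/473)
l(-310, √(N(6, -5) + 341)) - 1*(-43380) = 1/473 - 1*(-43380) = 1/473 + 43380 = 20518741/473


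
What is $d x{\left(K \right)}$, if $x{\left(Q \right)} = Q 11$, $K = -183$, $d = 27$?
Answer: $-54351$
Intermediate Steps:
$x{\left(Q \right)} = 11 Q$
$d x{\left(K \right)} = 27 \cdot 11 \left(-183\right) = 27 \left(-2013\right) = -54351$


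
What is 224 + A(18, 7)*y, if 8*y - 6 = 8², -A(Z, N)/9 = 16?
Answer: -1036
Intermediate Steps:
A(Z, N) = -144 (A(Z, N) = -9*16 = -144)
y = 35/4 (y = ¾ + (⅛)*8² = ¾ + (⅛)*64 = ¾ + 8 = 35/4 ≈ 8.7500)
224 + A(18, 7)*y = 224 - 144*35/4 = 224 - 1260 = -1036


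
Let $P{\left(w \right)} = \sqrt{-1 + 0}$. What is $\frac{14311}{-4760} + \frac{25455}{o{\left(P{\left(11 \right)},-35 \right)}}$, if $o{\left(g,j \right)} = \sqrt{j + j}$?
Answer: $- \frac{14311}{4760} - \frac{5091 i \sqrt{70}}{14} \approx -3.0065 - 3042.5 i$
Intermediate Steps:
$P{\left(w \right)} = i$ ($P{\left(w \right)} = \sqrt{-1} = i$)
$o{\left(g,j \right)} = \sqrt{2} \sqrt{j}$ ($o{\left(g,j \right)} = \sqrt{2 j} = \sqrt{2} \sqrt{j}$)
$\frac{14311}{-4760} + \frac{25455}{o{\left(P{\left(11 \right)},-35 \right)}} = \frac{14311}{-4760} + \frac{25455}{\sqrt{2} \sqrt{-35}} = 14311 \left(- \frac{1}{4760}\right) + \frac{25455}{\sqrt{2} i \sqrt{35}} = - \frac{14311}{4760} + \frac{25455}{i \sqrt{70}} = - \frac{14311}{4760} + 25455 \left(- \frac{i \sqrt{70}}{70}\right) = - \frac{14311}{4760} - \frac{5091 i \sqrt{70}}{14}$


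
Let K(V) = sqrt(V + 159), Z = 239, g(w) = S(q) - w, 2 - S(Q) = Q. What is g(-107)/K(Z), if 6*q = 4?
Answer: 325*sqrt(398)/1194 ≈ 5.4303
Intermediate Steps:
q = 2/3 (q = (1/6)*4 = 2/3 ≈ 0.66667)
S(Q) = 2 - Q
g(w) = 4/3 - w (g(w) = (2 - 1*2/3) - w = (2 - 2/3) - w = 4/3 - w)
K(V) = sqrt(159 + V)
g(-107)/K(Z) = (4/3 - 1*(-107))/(sqrt(159 + 239)) = (4/3 + 107)/(sqrt(398)) = 325*(sqrt(398)/398)/3 = 325*sqrt(398)/1194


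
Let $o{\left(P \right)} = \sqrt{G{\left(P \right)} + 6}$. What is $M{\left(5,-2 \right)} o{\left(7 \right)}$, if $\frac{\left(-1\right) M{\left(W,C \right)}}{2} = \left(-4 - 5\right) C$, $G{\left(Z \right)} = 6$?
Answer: $- 72 \sqrt{3} \approx -124.71$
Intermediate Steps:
$M{\left(W,C \right)} = 18 C$ ($M{\left(W,C \right)} = - 2 \left(-4 - 5\right) C = - 2 \left(- 9 C\right) = 18 C$)
$o{\left(P \right)} = 2 \sqrt{3}$ ($o{\left(P \right)} = \sqrt{6 + 6} = \sqrt{12} = 2 \sqrt{3}$)
$M{\left(5,-2 \right)} o{\left(7 \right)} = 18 \left(-2\right) 2 \sqrt{3} = - 36 \cdot 2 \sqrt{3} = - 72 \sqrt{3}$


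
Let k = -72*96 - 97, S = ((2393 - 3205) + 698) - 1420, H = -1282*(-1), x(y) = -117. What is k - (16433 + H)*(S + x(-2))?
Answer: 29240456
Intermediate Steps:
H = 1282
S = -1534 (S = (-812 + 698) - 1420 = -114 - 1420 = -1534)
k = -7009 (k = -6912 - 97 = -7009)
k - (16433 + H)*(S + x(-2)) = -7009 - (16433 + 1282)*(-1534 - 117) = -7009 - 17715*(-1651) = -7009 - 1*(-29247465) = -7009 + 29247465 = 29240456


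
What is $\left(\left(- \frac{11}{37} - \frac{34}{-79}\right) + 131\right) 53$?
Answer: $\frac{20315006}{2923} \approx 6950.1$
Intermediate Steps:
$\left(\left(- \frac{11}{37} - \frac{34}{-79}\right) + 131\right) 53 = \left(\left(\left(-11\right) \frac{1}{37} - - \frac{34}{79}\right) + 131\right) 53 = \left(\left(- \frac{11}{37} + \frac{34}{79}\right) + 131\right) 53 = \left(\frac{389}{2923} + 131\right) 53 = \frac{383302}{2923} \cdot 53 = \frac{20315006}{2923}$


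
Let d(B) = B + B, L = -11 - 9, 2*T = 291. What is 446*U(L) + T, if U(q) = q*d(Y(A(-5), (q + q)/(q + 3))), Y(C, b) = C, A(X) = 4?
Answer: -142429/2 ≈ -71215.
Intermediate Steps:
T = 291/2 (T = (½)*291 = 291/2 ≈ 145.50)
L = -20
d(B) = 2*B
U(q) = 8*q (U(q) = q*(2*4) = q*8 = 8*q)
446*U(L) + T = 446*(8*(-20)) + 291/2 = 446*(-160) + 291/2 = -71360 + 291/2 = -142429/2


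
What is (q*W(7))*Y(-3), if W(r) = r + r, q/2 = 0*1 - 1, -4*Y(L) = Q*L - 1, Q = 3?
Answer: -70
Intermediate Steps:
Y(L) = ¼ - 3*L/4 (Y(L) = -(3*L - 1)/4 = -(-1 + 3*L)/4 = ¼ - 3*L/4)
q = -2 (q = 2*(0*1 - 1) = 2*(0 - 1) = 2*(-1) = -2)
W(r) = 2*r
(q*W(7))*Y(-3) = (-4*7)*(¼ - ¾*(-3)) = (-2*14)*(¼ + 9/4) = -28*5/2 = -70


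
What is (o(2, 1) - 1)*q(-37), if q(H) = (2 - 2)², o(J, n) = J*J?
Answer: 0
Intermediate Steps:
o(J, n) = J²
q(H) = 0 (q(H) = 0² = 0)
(o(2, 1) - 1)*q(-37) = (2² - 1)*0 = (4 - 1)*0 = 3*0 = 0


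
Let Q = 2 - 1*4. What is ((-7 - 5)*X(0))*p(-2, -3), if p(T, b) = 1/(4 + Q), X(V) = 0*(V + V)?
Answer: 0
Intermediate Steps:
Q = -2 (Q = 2 - 4 = -2)
X(V) = 0 (X(V) = 0*(2*V) = 0)
p(T, b) = ½ (p(T, b) = 1/(4 - 2) = 1/2 = ½)
((-7 - 5)*X(0))*p(-2, -3) = ((-7 - 5)*0)*(½) = -12*0*(½) = 0*(½) = 0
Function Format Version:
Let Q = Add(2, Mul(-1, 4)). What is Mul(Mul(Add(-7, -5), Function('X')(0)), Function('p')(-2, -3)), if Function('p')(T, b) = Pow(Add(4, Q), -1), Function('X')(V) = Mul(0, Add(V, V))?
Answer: 0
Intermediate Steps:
Q = -2 (Q = Add(2, -4) = -2)
Function('X')(V) = 0 (Function('X')(V) = Mul(0, Mul(2, V)) = 0)
Function('p')(T, b) = Rational(1, 2) (Function('p')(T, b) = Pow(Add(4, -2), -1) = Pow(2, -1) = Rational(1, 2))
Mul(Mul(Add(-7, -5), Function('X')(0)), Function('p')(-2, -3)) = Mul(Mul(Add(-7, -5), 0), Rational(1, 2)) = Mul(Mul(-12, 0), Rational(1, 2)) = Mul(0, Rational(1, 2)) = 0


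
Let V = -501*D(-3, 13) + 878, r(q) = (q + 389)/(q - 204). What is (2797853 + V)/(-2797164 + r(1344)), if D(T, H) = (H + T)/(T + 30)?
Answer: -9571025420/9566295681 ≈ -1.0005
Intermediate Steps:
D(T, H) = (H + T)/(30 + T)
r(q) = (389 + q)/(-204 + q)
V = 6232/9 (V = -501*(13 - 3)/(30 - 3) + 878 = -501*10/27 + 878 = -1670/9 + 878 = 6232/9 ≈ 692.44)
(2797853 + V)/(-2797164 + r(1344)) = (2797853 + 6232/9)/(-2797164 + (389 + 1344)/(-204 + 1344)) = 25186909/(9*(-2797164 + 1733/1140)) = 25186909/(9*(-3188765227/1140)) = (25186909/9)*(-1140/3188765227) = -9571025420/9566295681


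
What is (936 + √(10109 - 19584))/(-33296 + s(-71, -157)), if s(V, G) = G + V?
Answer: -234/8381 - 5*I*√379/33524 ≈ -0.02792 - 0.0029036*I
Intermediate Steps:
(936 + √(10109 - 19584))/(-33296 + s(-71, -157)) = (936 + √(10109 - 19584))/(-33296 + (-157 - 71)) = (936 + √(-9475))/(-33296 - 228) = (936 + 5*I*√379)/(-33524) = (936 + 5*I*√379)*(-1/33524) = -234/8381 - 5*I*√379/33524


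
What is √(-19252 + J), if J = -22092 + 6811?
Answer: 3*I*√3837 ≈ 185.83*I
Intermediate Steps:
J = -15281
√(-19252 + J) = √(-19252 - 15281) = √(-34533) = 3*I*√3837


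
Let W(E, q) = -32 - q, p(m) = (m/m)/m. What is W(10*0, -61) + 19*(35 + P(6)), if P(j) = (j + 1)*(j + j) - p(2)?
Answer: 4561/2 ≈ 2280.5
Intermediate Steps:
p(m) = 1/m
P(j) = -½ + 2*j*(1 + j) (P(j) = (j + 1)*(j + j) - 1/2 = (1 + j)*(2*j) - 1*½ = 2*j*(1 + j) - ½ = -½ + 2*j*(1 + j))
W(10*0, -61) + 19*(35 + P(6)) = (-32 - 1*(-61)) + 19*(35 + (-½ + 2*6 + 2*6²)) = (-32 + 61) + 19*(35 + (-½ + 12 + 2*36)) = 29 + 19*(35 + (-½ + 12 + 72)) = 29 + 19*(35 + 167/2) = 29 + 19*(237/2) = 29 + 4503/2 = 4561/2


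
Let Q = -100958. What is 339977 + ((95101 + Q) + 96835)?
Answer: 430955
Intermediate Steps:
339977 + ((95101 + Q) + 96835) = 339977 + ((95101 - 100958) + 96835) = 339977 + (-5857 + 96835) = 339977 + 90978 = 430955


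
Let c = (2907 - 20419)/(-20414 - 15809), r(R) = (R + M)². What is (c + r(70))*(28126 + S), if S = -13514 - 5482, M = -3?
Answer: 134976723970/3293 ≈ 4.0989e+7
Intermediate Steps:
r(R) = (-3 + R)² (r(R) = (R - 3)² = (-3 + R)²)
c = 1592/3293 (c = -17512/(-36223) = -17512*(-1/36223) = 1592/3293 ≈ 0.48345)
S = -18996
(c + r(70))*(28126 + S) = (1592/3293 + (-3 + 70)²)*(28126 - 18996) = (1592/3293 + 67²)*9130 = (1592/3293 + 4489)*9130 = (14783869/3293)*9130 = 134976723970/3293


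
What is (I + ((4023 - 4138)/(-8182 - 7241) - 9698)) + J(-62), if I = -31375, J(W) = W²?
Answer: -574182752/15423 ≈ -37229.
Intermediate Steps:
(I + ((4023 - 4138)/(-8182 - 7241) - 9698)) + J(-62) = (-31375 + ((4023 - 4138)/(-8182 - 7241) - 9698)) + (-62)² = (-31375 + (-115/(-15423) - 9698)) + 3844 = (-31375 + (-115*(-1/15423) - 9698)) + 3844 = (-31375 + (115/15423 - 9698)) + 3844 = (-31375 - 149572139/15423) + 3844 = -633468764/15423 + 3844 = -574182752/15423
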